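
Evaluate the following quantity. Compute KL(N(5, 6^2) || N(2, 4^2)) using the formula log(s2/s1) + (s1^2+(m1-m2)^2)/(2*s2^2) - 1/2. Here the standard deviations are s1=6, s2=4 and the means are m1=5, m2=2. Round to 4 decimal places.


KL divergence between normal distributions:
KL = log(s2/s1) + (s1^2 + (m1-m2)^2)/(2*s2^2) - 1/2.
log(4/6) = -0.405465.
(6^2 + (5-2)^2)/(2*4^2) = (36 + 9)/32 = 1.40625.
KL = -0.405465 + 1.40625 - 0.5 = 0.5008

0.5008


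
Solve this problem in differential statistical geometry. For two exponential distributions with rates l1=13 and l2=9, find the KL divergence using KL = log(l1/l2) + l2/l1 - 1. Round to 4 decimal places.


KL divergence for exponential family:
KL = log(l1/l2) + l2/l1 - 1.
log(13/9) = 0.367725.
9/13 = 0.692308.
KL = 0.367725 + 0.692308 - 1 = 0.0600

0.0600


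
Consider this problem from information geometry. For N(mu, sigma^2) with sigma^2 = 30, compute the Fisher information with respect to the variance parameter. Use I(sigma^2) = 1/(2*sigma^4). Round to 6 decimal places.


Fisher information for variance: I(sigma^2) = 1/(2*sigma^4).
sigma^2 = 30, so sigma^4 = 900.
I = 1/(2*900) = 1/1800 = 0.000556

0.000556


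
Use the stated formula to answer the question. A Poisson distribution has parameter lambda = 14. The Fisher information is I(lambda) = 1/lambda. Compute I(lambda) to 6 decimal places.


Fisher information for Poisson: I(lambda) = 1/lambda.
lambda = 14.
I(lambda) = 1/14 = 0.071429

0.071429


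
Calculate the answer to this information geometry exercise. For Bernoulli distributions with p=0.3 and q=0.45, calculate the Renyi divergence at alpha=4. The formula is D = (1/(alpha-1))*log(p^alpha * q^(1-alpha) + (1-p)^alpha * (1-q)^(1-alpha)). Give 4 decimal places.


Renyi divergence of order alpha between Bernoulli distributions:
D = (1/(alpha-1))*log(p^alpha * q^(1-alpha) + (1-p)^alpha * (1-q)^(1-alpha)).
alpha = 4, p = 0.3, q = 0.45.
p^alpha * q^(1-alpha) = 0.3^4 * 0.45^-3 = 0.088889.
(1-p)^alpha * (1-q)^(1-alpha) = 0.7^4 * 0.55^-3 = 1.443125.
sum = 0.088889 + 1.443125 = 1.532014.
D = (1/3)*log(1.532014) = 0.1422

0.1422


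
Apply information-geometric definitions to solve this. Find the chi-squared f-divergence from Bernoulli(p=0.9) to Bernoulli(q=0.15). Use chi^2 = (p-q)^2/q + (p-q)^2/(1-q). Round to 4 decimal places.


Chi-squared divergence between Bernoulli distributions:
chi^2 = (p-q)^2/q + (p-q)^2/(1-q).
p = 0.9, q = 0.15, p-q = 0.75.
(p-q)^2 = 0.5625.
term1 = 0.5625/0.15 = 3.75.
term2 = 0.5625/0.85 = 0.661765.
chi^2 = 3.75 + 0.661765 = 4.4118

4.4118


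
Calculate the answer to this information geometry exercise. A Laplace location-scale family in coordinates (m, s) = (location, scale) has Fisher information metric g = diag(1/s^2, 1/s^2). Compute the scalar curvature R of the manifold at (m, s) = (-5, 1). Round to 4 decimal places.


The metric has the form g = (A dm^2 + B ds^2)/s^2 with A = 1, B = 1.
Substitute u = sqrt(A/B)*m: g = B*(du^2 + ds^2)/s^2, i.e. B times the
Poincare upper half-plane metric, which has constant Gaussian curvature -1.
Scaling a 2D metric by a constant c divides the Gaussian curvature by c,
so K = -1/B = -1/(1) = -1.0000 everywhere (the point (m, s) = (-5, 1) is irrelevant:
the curvature is constant).
Scalar curvature in dimension 2: R = 2K = -2/(1) = -2.0000.

-2.0000


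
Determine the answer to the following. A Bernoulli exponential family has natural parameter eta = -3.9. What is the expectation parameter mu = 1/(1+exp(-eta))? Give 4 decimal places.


Dual coordinate (expectation parameter) for Bernoulli:
mu = 1/(1+exp(-eta)).
eta = -3.9.
exp(-eta) = exp(3.9) = 49.402449.
mu = 1/(1+49.402449) = 0.0198

0.0198


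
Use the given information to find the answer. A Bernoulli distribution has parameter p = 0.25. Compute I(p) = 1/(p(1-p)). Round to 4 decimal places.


For Bernoulli(p), Fisher information is I(p) = 1/(p*(1-p)).
p = 0.25, 1-p = 0.75.
p*(1-p) = 0.1875.
I(p) = 1/0.1875 = 5.3333

5.3333


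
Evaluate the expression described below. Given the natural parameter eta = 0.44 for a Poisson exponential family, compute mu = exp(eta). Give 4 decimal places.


Expectation parameter for Poisson exponential family:
mu = exp(eta).
eta = 0.44.
mu = exp(0.44) = 1.5527

1.5527


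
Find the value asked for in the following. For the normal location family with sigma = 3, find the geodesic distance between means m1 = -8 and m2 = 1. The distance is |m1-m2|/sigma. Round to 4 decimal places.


On the fixed-variance normal subfamily, geodesic distance = |m1-m2|/sigma.
|-8 - 1| = 9.
sigma = 3.
d = 9/3 = 3.0000

3.0000


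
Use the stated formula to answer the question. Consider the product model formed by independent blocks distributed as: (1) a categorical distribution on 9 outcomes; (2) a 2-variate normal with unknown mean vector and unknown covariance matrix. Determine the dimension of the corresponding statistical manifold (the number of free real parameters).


The dimension of a statistical manifold equals the number of free
(independent) real parameters of the model. For a product of independent
blocks the parameter counts add.
- categorical on 9 outcomes (probabilities sum to 1): 9-1 = 8.
- 2-variate normal: 2 (mean) + 2*3/2 = 3 (symmetric covariance) = 5.
Total = 8 + 5 = 13.
Dimension = 13

13


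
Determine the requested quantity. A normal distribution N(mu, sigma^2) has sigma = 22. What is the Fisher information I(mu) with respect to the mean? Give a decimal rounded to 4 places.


The Fisher information for the mean of a normal distribution is I(mu) = 1/sigma^2.
sigma = 22, so sigma^2 = 484.
I(mu) = 1/484 = 0.0021

0.0021


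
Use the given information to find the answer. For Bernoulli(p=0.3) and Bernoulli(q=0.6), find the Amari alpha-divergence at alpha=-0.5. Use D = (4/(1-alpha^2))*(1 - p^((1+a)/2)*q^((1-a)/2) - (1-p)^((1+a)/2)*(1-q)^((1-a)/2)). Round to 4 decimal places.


Amari alpha-divergence:
D = (4/(1-alpha^2))*(1 - p^((1+a)/2)*q^((1-a)/2) - (1-p)^((1+a)/2)*(1-q)^((1-a)/2)).
alpha = -0.5, p = 0.3, q = 0.6.
e1 = (1+alpha)/2 = 0.25, e2 = (1-alpha)/2 = 0.75.
t1 = p^e1 * q^e2 = 0.3^0.25 * 0.6^0.75 = 0.504538.
t2 = (1-p)^e1 * (1-q)^e2 = 0.7^0.25 * 0.4^0.75 = 0.460065.
4/(1-alpha^2) = 5.333333.
D = 5.333333*(1 - 0.504538 - 0.460065) = 0.1888

0.1888


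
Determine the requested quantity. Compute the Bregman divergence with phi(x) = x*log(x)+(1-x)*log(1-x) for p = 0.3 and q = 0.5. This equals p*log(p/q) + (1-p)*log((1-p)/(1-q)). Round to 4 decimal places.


Bregman divergence with negative entropy generator:
D = p*log(p/q) + (1-p)*log((1-p)/(1-q)).
p = 0.3, q = 0.5.
p*log(p/q) = 0.3*log(0.3/0.5) = -0.153248.
(1-p)*log((1-p)/(1-q)) = 0.7*log(0.7/0.5) = 0.235531.
D = -0.153248 + 0.235531 = 0.0823

0.0823


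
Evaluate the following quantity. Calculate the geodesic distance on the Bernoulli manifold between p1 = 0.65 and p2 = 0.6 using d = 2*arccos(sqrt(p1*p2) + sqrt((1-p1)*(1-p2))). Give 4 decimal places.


Geodesic distance on Bernoulli manifold:
d(p1,p2) = 2*arccos(sqrt(p1*p2) + sqrt((1-p1)*(1-p2))).
sqrt(p1*p2) = sqrt(0.65*0.6) = 0.6245.
sqrt((1-p1)*(1-p2)) = sqrt(0.35*0.4) = 0.374166.
arg = 0.6245 + 0.374166 = 0.998666.
d = 2*arccos(0.998666) = 0.1033

0.1033


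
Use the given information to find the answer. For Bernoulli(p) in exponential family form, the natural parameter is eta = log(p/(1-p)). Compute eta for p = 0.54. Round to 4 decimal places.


Natural parameter for Bernoulli: eta = log(p/(1-p)).
p = 0.54, 1-p = 0.46.
p/(1-p) = 1.173913.
eta = log(1.173913) = 0.1603

0.1603


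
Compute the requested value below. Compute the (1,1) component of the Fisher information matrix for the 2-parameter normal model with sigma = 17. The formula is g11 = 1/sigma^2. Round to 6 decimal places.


For the 2-parameter normal family, the Fisher metric has:
  g11 = 1/sigma^2, g22 = 2/sigma^2.
sigma = 17, sigma^2 = 289.
g11 = 0.003460

0.003460


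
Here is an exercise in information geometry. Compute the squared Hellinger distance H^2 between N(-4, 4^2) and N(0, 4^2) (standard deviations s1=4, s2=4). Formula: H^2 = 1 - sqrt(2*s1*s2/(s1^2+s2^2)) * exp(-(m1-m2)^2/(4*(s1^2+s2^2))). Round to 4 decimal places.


Squared Hellinger distance for Gaussians:
H^2 = 1 - sqrt(2*s1*s2/(s1^2+s2^2)) * exp(-(m1-m2)^2/(4*(s1^2+s2^2))).
s1^2 = 16, s2^2 = 16, s1^2+s2^2 = 32.
sqrt(2*4*4/(32)) = 1.0.
(m1-m2)^2 = (-4)^2 = 16.
exp(-16/(4*32)) = exp(-0.125) = 0.882497.
H^2 = 1 - 1.0*0.882497 = 0.1175

0.1175


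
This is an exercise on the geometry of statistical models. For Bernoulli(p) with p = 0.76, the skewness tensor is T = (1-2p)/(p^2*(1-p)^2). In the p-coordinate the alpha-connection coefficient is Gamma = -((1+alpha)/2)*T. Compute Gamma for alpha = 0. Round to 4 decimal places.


Skewness (Amari-Chentsov) tensor: T = (1-2p)/(p^2*(1-p)^2).
p = 0.76, 1-2p = -0.52, p^2 = 0.5776, (1-p)^2 = 0.0576.
T = -0.52/(0.5776 * 0.0576) = -15.629809.
In the p-coordinate, Gamma^(alpha) = Gamma^(0) - (alpha/2)*T with Gamma^(0) = (1/2)*g'(p) = -T/2,
so Gamma^(alpha) = -((1+alpha)/2)*T.
alpha = 0, -(1+alpha)/2 = -0.5.
Gamma = -0.5 * -15.629809 = 7.8149

7.8149


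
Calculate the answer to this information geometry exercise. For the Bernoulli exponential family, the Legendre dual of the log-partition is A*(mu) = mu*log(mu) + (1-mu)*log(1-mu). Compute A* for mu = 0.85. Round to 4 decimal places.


Legendre transform for Bernoulli:
A*(mu) = mu*log(mu) + (1-mu)*log(1-mu).
mu = 0.85, 1-mu = 0.15.
mu*log(mu) = 0.85*log(0.85) = -0.138141.
(1-mu)*log(1-mu) = 0.15*log(0.15) = -0.284568.
A* = -0.138141 + -0.284568 = -0.4227

-0.4227


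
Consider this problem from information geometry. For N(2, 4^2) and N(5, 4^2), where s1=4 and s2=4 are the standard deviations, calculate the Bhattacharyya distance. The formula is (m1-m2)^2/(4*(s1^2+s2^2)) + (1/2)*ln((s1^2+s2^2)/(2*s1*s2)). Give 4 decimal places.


Bhattacharyya distance between two Gaussians:
DB = (m1-m2)^2/(4*(s1^2+s2^2)) + (1/2)*ln((s1^2+s2^2)/(2*s1*s2)).
(m1-m2)^2 = (-3)^2 = 9.
s1^2+s2^2 = 16 + 16 = 32.
term1 = 9/128 = 0.070312.
term2 = 0.5*ln(32/32.0) = 0.0.
DB = 0.070312 + 0.0 = 0.0703

0.0703


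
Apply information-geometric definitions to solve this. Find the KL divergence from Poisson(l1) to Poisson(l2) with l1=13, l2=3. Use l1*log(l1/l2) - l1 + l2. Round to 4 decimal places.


KL divergence for Poisson:
KL = l1*log(l1/l2) - l1 + l2.
l1 = 13, l2 = 3.
log(13/3) = 1.466337.
l1*log(l1/l2) = 13 * 1.466337 = 19.062382.
KL = 19.062382 - 13 + 3 = 9.0624

9.0624


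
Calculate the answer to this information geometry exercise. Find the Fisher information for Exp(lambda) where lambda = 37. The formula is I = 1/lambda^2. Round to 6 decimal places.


Fisher information for exponential: I(lambda) = 1/lambda^2.
lambda = 37, lambda^2 = 1369.
I = 1/1369 = 0.000730

0.000730


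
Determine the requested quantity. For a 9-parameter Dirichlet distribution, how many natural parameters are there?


Exponential family dimension calculation:
Dirichlet with 9 components has 9 natural parameters.

9


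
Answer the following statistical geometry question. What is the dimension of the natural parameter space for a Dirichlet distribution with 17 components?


Exponential family dimension calculation:
Dirichlet with 17 components has 17 natural parameters.

17


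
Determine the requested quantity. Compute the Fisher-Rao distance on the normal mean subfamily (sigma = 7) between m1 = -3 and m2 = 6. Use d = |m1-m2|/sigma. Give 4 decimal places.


On the fixed-variance normal subfamily, geodesic distance = |m1-m2|/sigma.
|-3 - 6| = 9.
sigma = 7.
d = 9/7 = 1.2857

1.2857


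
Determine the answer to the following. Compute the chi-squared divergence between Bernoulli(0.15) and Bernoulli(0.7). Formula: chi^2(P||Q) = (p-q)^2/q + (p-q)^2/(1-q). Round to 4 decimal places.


Chi-squared divergence between Bernoulli distributions:
chi^2 = (p-q)^2/q + (p-q)^2/(1-q).
p = 0.15, q = 0.7, p-q = -0.55.
(p-q)^2 = 0.3025.
term1 = 0.3025/0.7 = 0.432143.
term2 = 0.3025/0.3 = 1.008333.
chi^2 = 0.432143 + 1.008333 = 1.4405

1.4405


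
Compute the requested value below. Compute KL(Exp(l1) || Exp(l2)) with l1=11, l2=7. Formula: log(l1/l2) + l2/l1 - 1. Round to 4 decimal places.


KL divergence for exponential family:
KL = log(l1/l2) + l2/l1 - 1.
log(11/7) = 0.451985.
7/11 = 0.636364.
KL = 0.451985 + 0.636364 - 1 = 0.0883

0.0883


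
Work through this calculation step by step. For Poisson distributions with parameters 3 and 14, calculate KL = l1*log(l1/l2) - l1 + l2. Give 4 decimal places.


KL divergence for Poisson:
KL = l1*log(l1/l2) - l1 + l2.
l1 = 3, l2 = 14.
log(3/14) = -1.540445.
l1*log(l1/l2) = 3 * -1.540445 = -4.621335.
KL = -4.621335 - 3 + 14 = 6.3787

6.3787


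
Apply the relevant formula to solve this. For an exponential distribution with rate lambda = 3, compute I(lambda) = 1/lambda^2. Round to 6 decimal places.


Fisher information for exponential: I(lambda) = 1/lambda^2.
lambda = 3, lambda^2 = 9.
I = 1/9 = 0.111111

0.111111


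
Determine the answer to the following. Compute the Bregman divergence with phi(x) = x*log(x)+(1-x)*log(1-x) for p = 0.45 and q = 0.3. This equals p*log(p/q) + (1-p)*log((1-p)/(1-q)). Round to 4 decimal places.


Bregman divergence with negative entropy generator:
D = p*log(p/q) + (1-p)*log((1-p)/(1-q)).
p = 0.45, q = 0.3.
p*log(p/q) = 0.45*log(0.45/0.3) = 0.182459.
(1-p)*log((1-p)/(1-q)) = 0.55*log(0.55/0.7) = -0.132639.
D = 0.182459 + -0.132639 = 0.0498

0.0498


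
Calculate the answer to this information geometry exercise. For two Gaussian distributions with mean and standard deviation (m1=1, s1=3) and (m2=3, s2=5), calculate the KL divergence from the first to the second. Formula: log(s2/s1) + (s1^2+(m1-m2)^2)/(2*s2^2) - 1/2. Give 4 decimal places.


KL divergence between normal distributions:
KL = log(s2/s1) + (s1^2 + (m1-m2)^2)/(2*s2^2) - 1/2.
log(5/3) = 0.510826.
(3^2 + (1-3)^2)/(2*5^2) = (9 + 4)/50 = 0.26.
KL = 0.510826 + 0.26 - 0.5 = 0.2708

0.2708


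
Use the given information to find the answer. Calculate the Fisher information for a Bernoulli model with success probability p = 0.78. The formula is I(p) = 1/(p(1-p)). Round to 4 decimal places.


For Bernoulli(p), Fisher information is I(p) = 1/(p*(1-p)).
p = 0.78, 1-p = 0.22.
p*(1-p) = 0.1716.
I(p) = 1/0.1716 = 5.8275

5.8275


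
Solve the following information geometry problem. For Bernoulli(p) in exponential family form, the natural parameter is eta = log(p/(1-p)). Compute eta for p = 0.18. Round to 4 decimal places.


Natural parameter for Bernoulli: eta = log(p/(1-p)).
p = 0.18, 1-p = 0.82.
p/(1-p) = 0.219512.
eta = log(0.219512) = -1.5163

-1.5163


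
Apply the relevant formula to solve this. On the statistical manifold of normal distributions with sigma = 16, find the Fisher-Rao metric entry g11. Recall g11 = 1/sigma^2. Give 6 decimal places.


For the 2-parameter normal family, the Fisher metric has:
  g11 = 1/sigma^2, g22 = 2/sigma^2.
sigma = 16, sigma^2 = 256.
g11 = 0.003906

0.003906


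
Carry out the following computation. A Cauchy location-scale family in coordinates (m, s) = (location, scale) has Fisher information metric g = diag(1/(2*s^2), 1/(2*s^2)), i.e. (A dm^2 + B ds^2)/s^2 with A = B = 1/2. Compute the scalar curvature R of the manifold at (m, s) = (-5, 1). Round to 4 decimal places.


The metric has the form g = (A dm^2 + B ds^2)/s^2 with A = 1/2, B = 1/2.
Substitute u = sqrt(A/B)*m: g = B*(du^2 + ds^2)/s^2, i.e. B times the
Poincare upper half-plane metric, which has constant Gaussian curvature -1.
Scaling a 2D metric by a constant c divides the Gaussian curvature by c,
so K = -1/B = -1/(1/2) = -2.0000 everywhere (the point (m, s) = (-5, 1) is irrelevant:
the curvature is constant).
Scalar curvature in dimension 2: R = 2K = -2/(1/2) = -4.0000.

-4.0000


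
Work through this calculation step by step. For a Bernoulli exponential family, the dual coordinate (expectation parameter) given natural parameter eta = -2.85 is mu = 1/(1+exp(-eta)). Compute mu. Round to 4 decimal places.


Dual coordinate (expectation parameter) for Bernoulli:
mu = 1/(1+exp(-eta)).
eta = -2.85.
exp(-eta) = exp(2.85) = 17.287782.
mu = 1/(1+17.287782) = 0.0547

0.0547


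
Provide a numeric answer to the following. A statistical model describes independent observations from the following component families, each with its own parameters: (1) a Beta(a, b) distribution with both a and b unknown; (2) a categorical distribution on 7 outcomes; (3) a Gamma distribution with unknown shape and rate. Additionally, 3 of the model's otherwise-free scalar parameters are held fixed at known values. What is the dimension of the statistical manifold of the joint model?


The dimension of a statistical manifold equals the number of free
(independent) real parameters of the model. For a product of independent
blocks the parameter counts add.
- Beta (a, b): 2.
- categorical on 7 outcomes (probabilities sum to 1): 7-1 = 6.
- Gamma (shape, rate): 2.
Total = 2 + 6 + 2 = 10.
3 parameter(s) fixed at known values: 10 - 3 = 7.
Dimension = 7

7


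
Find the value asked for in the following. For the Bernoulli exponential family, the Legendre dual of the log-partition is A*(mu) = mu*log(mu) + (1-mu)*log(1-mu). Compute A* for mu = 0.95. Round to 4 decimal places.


Legendre transform for Bernoulli:
A*(mu) = mu*log(mu) + (1-mu)*log(1-mu).
mu = 0.95, 1-mu = 0.05.
mu*log(mu) = 0.95*log(0.95) = -0.048729.
(1-mu)*log(1-mu) = 0.05*log(0.05) = -0.149787.
A* = -0.048729 + -0.149787 = -0.1985

-0.1985


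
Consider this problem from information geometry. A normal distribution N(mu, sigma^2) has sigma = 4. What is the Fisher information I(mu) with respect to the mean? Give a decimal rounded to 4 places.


The Fisher information for the mean of a normal distribution is I(mu) = 1/sigma^2.
sigma = 4, so sigma^2 = 16.
I(mu) = 1/16 = 0.0625

0.0625


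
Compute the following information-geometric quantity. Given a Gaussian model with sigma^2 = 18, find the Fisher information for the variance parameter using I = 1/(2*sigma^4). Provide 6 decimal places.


Fisher information for variance: I(sigma^2) = 1/(2*sigma^4).
sigma^2 = 18, so sigma^4 = 324.
I = 1/(2*324) = 1/648 = 0.001543

0.001543


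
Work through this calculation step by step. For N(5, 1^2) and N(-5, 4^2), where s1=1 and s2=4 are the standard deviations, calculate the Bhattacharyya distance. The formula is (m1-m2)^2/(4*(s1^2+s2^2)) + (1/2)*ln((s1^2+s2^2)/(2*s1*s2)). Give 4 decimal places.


Bhattacharyya distance between two Gaussians:
DB = (m1-m2)^2/(4*(s1^2+s2^2)) + (1/2)*ln((s1^2+s2^2)/(2*s1*s2)).
(m1-m2)^2 = (10)^2 = 100.
s1^2+s2^2 = 1 + 16 = 17.
term1 = 100/68 = 1.470588.
term2 = 0.5*ln(17/8.0) = 0.376886.
DB = 1.470588 + 0.376886 = 1.8475

1.8475


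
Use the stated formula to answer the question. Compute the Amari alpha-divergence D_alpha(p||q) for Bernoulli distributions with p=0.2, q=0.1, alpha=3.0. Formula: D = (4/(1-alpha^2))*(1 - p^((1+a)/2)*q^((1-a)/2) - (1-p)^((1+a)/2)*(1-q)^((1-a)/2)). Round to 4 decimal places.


Amari alpha-divergence:
D = (4/(1-alpha^2))*(1 - p^((1+a)/2)*q^((1-a)/2) - (1-p)^((1+a)/2)*(1-q)^((1-a)/2)).
alpha = 3.0, p = 0.2, q = 0.1.
e1 = (1+alpha)/2 = 2.0, e2 = (1-alpha)/2 = -1.0.
t1 = p^e1 * q^e2 = 0.2^2.0 * 0.1^-1.0 = 0.4.
t2 = (1-p)^e1 * (1-q)^e2 = 0.8^2.0 * 0.9^-1.0 = 0.711111.
4/(1-alpha^2) = -0.5.
D = -0.5*(1 - 0.4 - 0.711111) = 0.0556

0.0556


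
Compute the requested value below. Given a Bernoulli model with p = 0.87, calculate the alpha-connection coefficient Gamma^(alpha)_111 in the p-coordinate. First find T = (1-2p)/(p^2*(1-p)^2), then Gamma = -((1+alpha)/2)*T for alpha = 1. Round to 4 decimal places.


Skewness (Amari-Chentsov) tensor: T = (1-2p)/(p^2*(1-p)^2).
p = 0.87, 1-2p = -0.74, p^2 = 0.7569, (1-p)^2 = 0.0169.
T = -0.74/(0.7569 * 0.0169) = -57.850419.
In the p-coordinate, Gamma^(alpha) = Gamma^(0) - (alpha/2)*T with Gamma^(0) = (1/2)*g'(p) = -T/2,
so Gamma^(alpha) = -((1+alpha)/2)*T.
alpha = 1, -(1+alpha)/2 = -1.0.
Gamma = -1.0 * -57.850419 = 57.8504

57.8504


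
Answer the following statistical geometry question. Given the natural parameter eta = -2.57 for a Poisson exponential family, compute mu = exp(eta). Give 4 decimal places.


Expectation parameter for Poisson exponential family:
mu = exp(eta).
eta = -2.57.
mu = exp(-2.57) = 0.0765

0.0765


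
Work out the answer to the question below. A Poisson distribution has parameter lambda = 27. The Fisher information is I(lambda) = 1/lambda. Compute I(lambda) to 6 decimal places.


Fisher information for Poisson: I(lambda) = 1/lambda.
lambda = 27.
I(lambda) = 1/27 = 0.037037

0.037037


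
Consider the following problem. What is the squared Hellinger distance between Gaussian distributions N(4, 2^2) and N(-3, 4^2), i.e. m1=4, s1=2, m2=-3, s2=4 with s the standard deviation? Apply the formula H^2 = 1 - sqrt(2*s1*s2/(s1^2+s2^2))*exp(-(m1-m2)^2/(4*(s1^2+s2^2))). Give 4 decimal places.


Squared Hellinger distance for Gaussians:
H^2 = 1 - sqrt(2*s1*s2/(s1^2+s2^2)) * exp(-(m1-m2)^2/(4*(s1^2+s2^2))).
s1^2 = 4, s2^2 = 16, s1^2+s2^2 = 20.
sqrt(2*2*4/(20)) = 0.894427.
(m1-m2)^2 = (7)^2 = 49.
exp(-49/(4*20)) = exp(-0.6125) = 0.541994.
H^2 = 1 - 0.894427*0.541994 = 0.5152

0.5152


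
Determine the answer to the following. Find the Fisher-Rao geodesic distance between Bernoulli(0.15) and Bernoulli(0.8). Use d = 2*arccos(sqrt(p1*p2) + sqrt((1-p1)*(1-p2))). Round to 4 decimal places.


Geodesic distance on Bernoulli manifold:
d(p1,p2) = 2*arccos(sqrt(p1*p2) + sqrt((1-p1)*(1-p2))).
sqrt(p1*p2) = sqrt(0.15*0.8) = 0.34641.
sqrt((1-p1)*(1-p2)) = sqrt(0.85*0.2) = 0.412311.
arg = 0.34641 + 0.412311 = 0.758721.
d = 2*arccos(0.758721) = 1.4189

1.4189


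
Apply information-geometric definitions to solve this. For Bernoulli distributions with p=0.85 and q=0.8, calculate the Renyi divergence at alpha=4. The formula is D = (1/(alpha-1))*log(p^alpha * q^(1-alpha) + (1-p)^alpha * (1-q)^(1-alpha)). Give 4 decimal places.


Renyi divergence of order alpha between Bernoulli distributions:
D = (1/(alpha-1))*log(p^alpha * q^(1-alpha) + (1-p)^alpha * (1-q)^(1-alpha)).
alpha = 4, p = 0.85, q = 0.8.
p^alpha * q^(1-alpha) = 0.85^4 * 0.8^-3 = 1.019543.
(1-p)^alpha * (1-q)^(1-alpha) = 0.15^4 * 0.2^-3 = 0.063281.
sum = 1.019543 + 0.063281 = 1.082825.
D = (1/3)*log(1.082825) = 0.0265

0.0265


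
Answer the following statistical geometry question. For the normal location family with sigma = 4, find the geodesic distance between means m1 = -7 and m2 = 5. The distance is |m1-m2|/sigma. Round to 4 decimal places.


On the fixed-variance normal subfamily, geodesic distance = |m1-m2|/sigma.
|-7 - 5| = 12.
sigma = 4.
d = 12/4 = 3.0000

3.0000


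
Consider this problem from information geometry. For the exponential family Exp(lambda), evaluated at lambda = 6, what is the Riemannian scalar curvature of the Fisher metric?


This family has a single free parameter, so its statistical manifold
is 1-dimensional. The Riemann curvature tensor of any 1-dimensional
Riemannian manifold vanishes identically, so R = 0.

0


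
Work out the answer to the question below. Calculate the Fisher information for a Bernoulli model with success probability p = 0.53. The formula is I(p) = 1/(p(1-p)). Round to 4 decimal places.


For Bernoulli(p), Fisher information is I(p) = 1/(p*(1-p)).
p = 0.53, 1-p = 0.47.
p*(1-p) = 0.2491.
I(p) = 1/0.2491 = 4.0145

4.0145


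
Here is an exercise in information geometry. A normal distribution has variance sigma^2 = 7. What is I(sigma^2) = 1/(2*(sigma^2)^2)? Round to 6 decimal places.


Fisher information for variance: I(sigma^2) = 1/(2*sigma^4).
sigma^2 = 7, so sigma^4 = 49.
I = 1/(2*49) = 1/98 = 0.010204

0.010204


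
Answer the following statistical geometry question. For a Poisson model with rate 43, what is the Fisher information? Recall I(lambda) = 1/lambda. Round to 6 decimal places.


Fisher information for Poisson: I(lambda) = 1/lambda.
lambda = 43.
I(lambda) = 1/43 = 0.023256

0.023256


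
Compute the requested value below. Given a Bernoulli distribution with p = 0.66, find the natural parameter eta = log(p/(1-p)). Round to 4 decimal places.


Natural parameter for Bernoulli: eta = log(p/(1-p)).
p = 0.66, 1-p = 0.34.
p/(1-p) = 1.941176.
eta = log(1.941176) = 0.6633

0.6633


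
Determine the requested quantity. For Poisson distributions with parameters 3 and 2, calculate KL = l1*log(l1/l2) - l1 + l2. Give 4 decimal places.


KL divergence for Poisson:
KL = l1*log(l1/l2) - l1 + l2.
l1 = 3, l2 = 2.
log(3/2) = 0.405465.
l1*log(l1/l2) = 3 * 0.405465 = 1.216395.
KL = 1.216395 - 3 + 2 = 0.2164

0.2164


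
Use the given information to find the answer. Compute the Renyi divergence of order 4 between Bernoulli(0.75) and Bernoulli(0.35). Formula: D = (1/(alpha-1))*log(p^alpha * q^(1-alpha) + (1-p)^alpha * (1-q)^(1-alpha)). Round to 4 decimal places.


Renyi divergence of order alpha between Bernoulli distributions:
D = (1/(alpha-1))*log(p^alpha * q^(1-alpha) + (1-p)^alpha * (1-q)^(1-alpha)).
alpha = 4, p = 0.75, q = 0.35.
p^alpha * q^(1-alpha) = 0.75^4 * 0.35^-3 = 7.379738.
(1-p)^alpha * (1-q)^(1-alpha) = 0.25^4 * 0.65^-3 = 0.014224.
sum = 7.379738 + 0.014224 = 7.393962.
D = (1/3)*log(7.393962) = 0.6669

0.6669


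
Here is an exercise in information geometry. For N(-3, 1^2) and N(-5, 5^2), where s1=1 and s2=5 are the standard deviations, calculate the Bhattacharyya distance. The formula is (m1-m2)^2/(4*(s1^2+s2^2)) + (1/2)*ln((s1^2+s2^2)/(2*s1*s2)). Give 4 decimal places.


Bhattacharyya distance between two Gaussians:
DB = (m1-m2)^2/(4*(s1^2+s2^2)) + (1/2)*ln((s1^2+s2^2)/(2*s1*s2)).
(m1-m2)^2 = (2)^2 = 4.
s1^2+s2^2 = 1 + 25 = 26.
term1 = 4/104 = 0.038462.
term2 = 0.5*ln(26/10.0) = 0.477756.
DB = 0.038462 + 0.477756 = 0.5162

0.5162


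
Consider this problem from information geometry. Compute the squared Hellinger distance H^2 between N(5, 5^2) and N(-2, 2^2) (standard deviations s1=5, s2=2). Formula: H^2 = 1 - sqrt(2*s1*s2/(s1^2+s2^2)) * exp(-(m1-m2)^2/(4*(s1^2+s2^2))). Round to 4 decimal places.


Squared Hellinger distance for Gaussians:
H^2 = 1 - sqrt(2*s1*s2/(s1^2+s2^2)) * exp(-(m1-m2)^2/(4*(s1^2+s2^2))).
s1^2 = 25, s2^2 = 4, s1^2+s2^2 = 29.
sqrt(2*5*2/(29)) = 0.830455.
(m1-m2)^2 = (7)^2 = 49.
exp(-49/(4*29)) = exp(-0.422414) = 0.655463.
H^2 = 1 - 0.830455*0.655463 = 0.4557

0.4557


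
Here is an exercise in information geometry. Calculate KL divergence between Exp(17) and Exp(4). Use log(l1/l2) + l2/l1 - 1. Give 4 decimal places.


KL divergence for exponential family:
KL = log(l1/l2) + l2/l1 - 1.
log(17/4) = 1.446919.
4/17 = 0.235294.
KL = 1.446919 + 0.235294 - 1 = 0.6822

0.6822


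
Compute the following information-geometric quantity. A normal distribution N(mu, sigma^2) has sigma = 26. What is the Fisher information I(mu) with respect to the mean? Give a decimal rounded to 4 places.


The Fisher information for the mean of a normal distribution is I(mu) = 1/sigma^2.
sigma = 26, so sigma^2 = 676.
I(mu) = 1/676 = 0.0015

0.0015


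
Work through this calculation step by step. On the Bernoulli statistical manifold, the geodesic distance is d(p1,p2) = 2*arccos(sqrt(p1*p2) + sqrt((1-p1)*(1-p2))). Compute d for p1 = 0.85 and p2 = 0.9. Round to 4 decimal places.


Geodesic distance on Bernoulli manifold:
d(p1,p2) = 2*arccos(sqrt(p1*p2) + sqrt((1-p1)*(1-p2))).
sqrt(p1*p2) = sqrt(0.85*0.9) = 0.874643.
sqrt((1-p1)*(1-p2)) = sqrt(0.15*0.1) = 0.122474.
arg = 0.874643 + 0.122474 = 0.997117.
d = 2*arccos(0.997117) = 0.1519

0.1519


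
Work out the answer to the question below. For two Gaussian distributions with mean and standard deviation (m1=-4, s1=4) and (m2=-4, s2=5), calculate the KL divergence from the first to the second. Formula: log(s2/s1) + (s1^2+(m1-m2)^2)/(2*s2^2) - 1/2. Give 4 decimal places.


KL divergence between normal distributions:
KL = log(s2/s1) + (s1^2 + (m1-m2)^2)/(2*s2^2) - 1/2.
log(5/4) = 0.223144.
(4^2 + (-4--4)^2)/(2*5^2) = (16 + 0)/50 = 0.32.
KL = 0.223144 + 0.32 - 0.5 = 0.0431

0.0431


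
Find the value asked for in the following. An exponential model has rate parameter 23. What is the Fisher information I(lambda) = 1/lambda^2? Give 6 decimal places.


Fisher information for exponential: I(lambda) = 1/lambda^2.
lambda = 23, lambda^2 = 529.
I = 1/529 = 0.001890

0.001890


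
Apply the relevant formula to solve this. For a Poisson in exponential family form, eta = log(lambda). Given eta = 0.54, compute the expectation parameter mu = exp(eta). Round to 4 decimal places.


Expectation parameter for Poisson exponential family:
mu = exp(eta).
eta = 0.54.
mu = exp(0.54) = 1.7160

1.7160


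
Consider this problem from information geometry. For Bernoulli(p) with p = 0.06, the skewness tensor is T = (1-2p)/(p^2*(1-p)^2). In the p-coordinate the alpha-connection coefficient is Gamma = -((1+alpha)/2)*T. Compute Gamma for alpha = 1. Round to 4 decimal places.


Skewness (Amari-Chentsov) tensor: T = (1-2p)/(p^2*(1-p)^2).
p = 0.06, 1-2p = 0.88, p^2 = 0.0036, (1-p)^2 = 0.8836.
T = 0.88/(0.0036 * 0.8836) = 276.646044.
In the p-coordinate, Gamma^(alpha) = Gamma^(0) - (alpha/2)*T with Gamma^(0) = (1/2)*g'(p) = -T/2,
so Gamma^(alpha) = -((1+alpha)/2)*T.
alpha = 1, -(1+alpha)/2 = -1.0.
Gamma = -1.0 * 276.646044 = -276.6460

-276.6460


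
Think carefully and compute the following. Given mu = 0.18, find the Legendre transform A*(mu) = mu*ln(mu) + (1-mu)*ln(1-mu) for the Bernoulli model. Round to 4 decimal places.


Legendre transform for Bernoulli:
A*(mu) = mu*log(mu) + (1-mu)*log(1-mu).
mu = 0.18, 1-mu = 0.82.
mu*log(mu) = 0.18*log(0.18) = -0.308664.
(1-mu)*log(1-mu) = 0.82*log(0.82) = -0.16273.
A* = -0.308664 + -0.16273 = -0.4714

-0.4714


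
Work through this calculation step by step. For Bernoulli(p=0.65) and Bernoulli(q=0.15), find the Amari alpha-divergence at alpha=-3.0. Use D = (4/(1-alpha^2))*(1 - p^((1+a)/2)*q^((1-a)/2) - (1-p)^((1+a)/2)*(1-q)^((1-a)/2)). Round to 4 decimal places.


Amari alpha-divergence:
D = (4/(1-alpha^2))*(1 - p^((1+a)/2)*q^((1-a)/2) - (1-p)^((1+a)/2)*(1-q)^((1-a)/2)).
alpha = -3.0, p = 0.65, q = 0.15.
e1 = (1+alpha)/2 = -1.0, e2 = (1-alpha)/2 = 2.0.
t1 = p^e1 * q^e2 = 0.65^-1.0 * 0.15^2.0 = 0.034615.
t2 = (1-p)^e1 * (1-q)^e2 = 0.35^-1.0 * 0.85^2.0 = 2.064286.
4/(1-alpha^2) = -0.5.
D = -0.5*(1 - 0.034615 - 2.064286) = 0.5495

0.5495


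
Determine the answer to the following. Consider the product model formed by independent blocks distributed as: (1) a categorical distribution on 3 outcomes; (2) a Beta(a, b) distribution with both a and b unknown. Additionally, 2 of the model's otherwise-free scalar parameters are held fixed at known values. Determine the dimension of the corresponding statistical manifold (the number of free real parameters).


The dimension of a statistical manifold equals the number of free
(independent) real parameters of the model. For a product of independent
blocks the parameter counts add.
- categorical on 3 outcomes (probabilities sum to 1): 3-1 = 2.
- Beta (a, b): 2.
Total = 2 + 2 = 4.
2 parameter(s) fixed at known values: 4 - 2 = 2.
Dimension = 2

2


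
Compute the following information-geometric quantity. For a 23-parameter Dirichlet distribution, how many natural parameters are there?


Exponential family dimension calculation:
Dirichlet with 23 components has 23 natural parameters.

23


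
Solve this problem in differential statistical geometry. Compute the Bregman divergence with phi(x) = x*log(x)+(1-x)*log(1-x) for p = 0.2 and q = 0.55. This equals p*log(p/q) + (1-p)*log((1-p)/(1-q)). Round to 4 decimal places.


Bregman divergence with negative entropy generator:
D = p*log(p/q) + (1-p)*log((1-p)/(1-q)).
p = 0.2, q = 0.55.
p*log(p/q) = 0.2*log(0.2/0.55) = -0.20232.
(1-p)*log((1-p)/(1-q)) = 0.8*log(0.8/0.45) = 0.460291.
D = -0.20232 + 0.460291 = 0.2580

0.2580


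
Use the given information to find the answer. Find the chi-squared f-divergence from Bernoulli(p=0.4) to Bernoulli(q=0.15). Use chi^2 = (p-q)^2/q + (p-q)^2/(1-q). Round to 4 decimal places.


Chi-squared divergence between Bernoulli distributions:
chi^2 = (p-q)^2/q + (p-q)^2/(1-q).
p = 0.4, q = 0.15, p-q = 0.25.
(p-q)^2 = 0.0625.
term1 = 0.0625/0.15 = 0.416667.
term2 = 0.0625/0.85 = 0.073529.
chi^2 = 0.416667 + 0.073529 = 0.4902

0.4902


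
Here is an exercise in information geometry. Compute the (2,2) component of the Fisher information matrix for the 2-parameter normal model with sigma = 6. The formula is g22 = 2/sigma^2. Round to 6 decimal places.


For the 2-parameter normal family, the Fisher metric has:
  g11 = 1/sigma^2, g22 = 2/sigma^2.
sigma = 6, sigma^2 = 36.
g22 = 0.055556

0.055556


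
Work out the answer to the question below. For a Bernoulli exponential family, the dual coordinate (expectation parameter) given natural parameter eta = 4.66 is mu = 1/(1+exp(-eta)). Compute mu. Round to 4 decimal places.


Dual coordinate (expectation parameter) for Bernoulli:
mu = 1/(1+exp(-eta)).
eta = 4.66.
exp(-eta) = exp(-4.66) = 0.009466.
mu = 1/(1+0.009466) = 0.9906

0.9906


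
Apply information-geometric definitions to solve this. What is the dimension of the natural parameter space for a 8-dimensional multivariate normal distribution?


Exponential family dimension calculation:
For 8-dim MVN: mean has 8 params, covariance has 8*9/2 = 36 unique entries.
Total dim = 8 + 36 = 44.

44


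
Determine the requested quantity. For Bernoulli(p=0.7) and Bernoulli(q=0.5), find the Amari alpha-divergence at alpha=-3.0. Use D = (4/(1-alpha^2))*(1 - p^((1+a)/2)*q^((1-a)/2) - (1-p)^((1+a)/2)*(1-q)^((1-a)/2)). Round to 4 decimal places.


Amari alpha-divergence:
D = (4/(1-alpha^2))*(1 - p^((1+a)/2)*q^((1-a)/2) - (1-p)^((1+a)/2)*(1-q)^((1-a)/2)).
alpha = -3.0, p = 0.7, q = 0.5.
e1 = (1+alpha)/2 = -1.0, e2 = (1-alpha)/2 = 2.0.
t1 = p^e1 * q^e2 = 0.7^-1.0 * 0.5^2.0 = 0.357143.
t2 = (1-p)^e1 * (1-q)^e2 = 0.3^-1.0 * 0.5^2.0 = 0.833333.
4/(1-alpha^2) = -0.5.
D = -0.5*(1 - 0.357143 - 0.833333) = 0.0952

0.0952


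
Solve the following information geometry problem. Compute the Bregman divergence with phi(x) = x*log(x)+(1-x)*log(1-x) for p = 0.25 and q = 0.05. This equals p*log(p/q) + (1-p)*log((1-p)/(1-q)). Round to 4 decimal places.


Bregman divergence with negative entropy generator:
D = p*log(p/q) + (1-p)*log((1-p)/(1-q)).
p = 0.25, q = 0.05.
p*log(p/q) = 0.25*log(0.25/0.05) = 0.402359.
(1-p)*log((1-p)/(1-q)) = 0.75*log(0.75/0.95) = -0.177292.
D = 0.402359 + -0.177292 = 0.2251

0.2251


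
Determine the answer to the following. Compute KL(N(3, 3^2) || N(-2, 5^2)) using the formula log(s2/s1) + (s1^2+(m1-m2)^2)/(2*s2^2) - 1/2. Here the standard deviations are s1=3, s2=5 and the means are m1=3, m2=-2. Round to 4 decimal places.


KL divergence between normal distributions:
KL = log(s2/s1) + (s1^2 + (m1-m2)^2)/(2*s2^2) - 1/2.
log(5/3) = 0.510826.
(3^2 + (3--2)^2)/(2*5^2) = (9 + 25)/50 = 0.68.
KL = 0.510826 + 0.68 - 0.5 = 0.6908

0.6908


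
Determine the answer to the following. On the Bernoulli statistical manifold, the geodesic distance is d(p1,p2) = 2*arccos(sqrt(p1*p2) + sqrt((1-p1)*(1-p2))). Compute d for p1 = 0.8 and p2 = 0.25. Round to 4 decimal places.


Geodesic distance on Bernoulli manifold:
d(p1,p2) = 2*arccos(sqrt(p1*p2) + sqrt((1-p1)*(1-p2))).
sqrt(p1*p2) = sqrt(0.8*0.25) = 0.447214.
sqrt((1-p1)*(1-p2)) = sqrt(0.2*0.75) = 0.387298.
arg = 0.447214 + 0.387298 = 0.834512.
d = 2*arccos(0.834512) = 1.1671

1.1671


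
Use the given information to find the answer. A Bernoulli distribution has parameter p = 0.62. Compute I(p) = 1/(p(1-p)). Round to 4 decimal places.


For Bernoulli(p), Fisher information is I(p) = 1/(p*(1-p)).
p = 0.62, 1-p = 0.38.
p*(1-p) = 0.2356.
I(p) = 1/0.2356 = 4.2445

4.2445


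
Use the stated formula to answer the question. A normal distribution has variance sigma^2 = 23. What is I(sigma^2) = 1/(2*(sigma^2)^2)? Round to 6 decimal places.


Fisher information for variance: I(sigma^2) = 1/(2*sigma^4).
sigma^2 = 23, so sigma^4 = 529.
I = 1/(2*529) = 1/1058 = 0.000945

0.000945


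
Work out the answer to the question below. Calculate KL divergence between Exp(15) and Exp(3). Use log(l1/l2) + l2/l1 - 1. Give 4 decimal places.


KL divergence for exponential family:
KL = log(l1/l2) + l2/l1 - 1.
log(15/3) = 1.609438.
3/15 = 0.2.
KL = 1.609438 + 0.2 - 1 = 0.8094

0.8094


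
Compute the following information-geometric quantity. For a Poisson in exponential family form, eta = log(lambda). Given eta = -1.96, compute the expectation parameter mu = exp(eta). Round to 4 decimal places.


Expectation parameter for Poisson exponential family:
mu = exp(eta).
eta = -1.96.
mu = exp(-1.96) = 0.1409

0.1409


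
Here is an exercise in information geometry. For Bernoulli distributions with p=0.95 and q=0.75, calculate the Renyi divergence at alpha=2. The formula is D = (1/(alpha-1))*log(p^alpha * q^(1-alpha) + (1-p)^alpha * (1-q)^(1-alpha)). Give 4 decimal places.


Renyi divergence of order alpha between Bernoulli distributions:
D = (1/(alpha-1))*log(p^alpha * q^(1-alpha) + (1-p)^alpha * (1-q)^(1-alpha)).
alpha = 2, p = 0.95, q = 0.75.
p^alpha * q^(1-alpha) = 0.95^2 * 0.75^-1 = 1.203333.
(1-p)^alpha * (1-q)^(1-alpha) = 0.05^2 * 0.25^-1 = 0.01.
sum = 1.203333 + 0.01 = 1.213333.
D = (1/1)*log(1.213333) = 0.1934

0.1934


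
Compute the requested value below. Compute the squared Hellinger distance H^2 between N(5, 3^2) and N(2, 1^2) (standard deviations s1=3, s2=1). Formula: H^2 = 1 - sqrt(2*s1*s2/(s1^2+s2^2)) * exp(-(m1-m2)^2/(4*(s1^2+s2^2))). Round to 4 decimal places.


Squared Hellinger distance for Gaussians:
H^2 = 1 - sqrt(2*s1*s2/(s1^2+s2^2)) * exp(-(m1-m2)^2/(4*(s1^2+s2^2))).
s1^2 = 9, s2^2 = 1, s1^2+s2^2 = 10.
sqrt(2*3*1/(10)) = 0.774597.
(m1-m2)^2 = (3)^2 = 9.
exp(-9/(4*10)) = exp(-0.225) = 0.798516.
H^2 = 1 - 0.774597*0.798516 = 0.3815

0.3815


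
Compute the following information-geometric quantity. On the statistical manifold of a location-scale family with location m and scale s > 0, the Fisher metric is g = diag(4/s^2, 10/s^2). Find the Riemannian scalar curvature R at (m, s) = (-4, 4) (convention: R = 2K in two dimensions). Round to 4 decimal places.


The metric has the form g = (A dm^2 + B ds^2)/s^2 with A = 4, B = 10.
Substitute u = sqrt(A/B)*m: g = B*(du^2 + ds^2)/s^2, i.e. B times the
Poincare upper half-plane metric, which has constant Gaussian curvature -1.
Scaling a 2D metric by a constant c divides the Gaussian curvature by c,
so K = -1/B = -1/(10) = -0.1000 everywhere (the point (m, s) = (-4, 4) is irrelevant:
the curvature is constant).
Scalar curvature in dimension 2: R = 2K = -2/(10) = -0.2000.

-0.2000


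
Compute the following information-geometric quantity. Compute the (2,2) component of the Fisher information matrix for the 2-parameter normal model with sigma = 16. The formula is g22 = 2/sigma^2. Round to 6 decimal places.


For the 2-parameter normal family, the Fisher metric has:
  g11 = 1/sigma^2, g22 = 2/sigma^2.
sigma = 16, sigma^2 = 256.
g22 = 0.007813

0.007813


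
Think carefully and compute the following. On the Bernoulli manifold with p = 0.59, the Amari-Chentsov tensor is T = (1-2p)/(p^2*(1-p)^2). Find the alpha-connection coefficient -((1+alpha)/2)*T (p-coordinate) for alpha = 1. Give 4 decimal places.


Skewness (Amari-Chentsov) tensor: T = (1-2p)/(p^2*(1-p)^2).
p = 0.59, 1-2p = -0.18, p^2 = 0.3481, (1-p)^2 = 0.1681.
T = -0.18/(0.3481 * 0.1681) = -3.076102.
In the p-coordinate, Gamma^(alpha) = Gamma^(0) - (alpha/2)*T with Gamma^(0) = (1/2)*g'(p) = -T/2,
so Gamma^(alpha) = -((1+alpha)/2)*T.
alpha = 1, -(1+alpha)/2 = -1.0.
Gamma = -1.0 * -3.076102 = 3.0761

3.0761


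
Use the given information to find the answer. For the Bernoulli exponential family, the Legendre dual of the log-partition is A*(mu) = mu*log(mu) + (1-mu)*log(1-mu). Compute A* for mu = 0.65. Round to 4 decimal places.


Legendre transform for Bernoulli:
A*(mu) = mu*log(mu) + (1-mu)*log(1-mu).
mu = 0.65, 1-mu = 0.35.
mu*log(mu) = 0.65*log(0.65) = -0.280009.
(1-mu)*log(1-mu) = 0.35*log(0.35) = -0.367438.
A* = -0.280009 + -0.367438 = -0.6474

-0.6474
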